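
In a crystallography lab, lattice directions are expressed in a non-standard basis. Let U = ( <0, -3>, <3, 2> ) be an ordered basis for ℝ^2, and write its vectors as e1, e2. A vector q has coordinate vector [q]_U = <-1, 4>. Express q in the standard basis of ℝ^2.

q = M [q]_U, where M has columns e1, e2.
Carrying out the matrix-vector product, q = <12, 11>.

<12, 11>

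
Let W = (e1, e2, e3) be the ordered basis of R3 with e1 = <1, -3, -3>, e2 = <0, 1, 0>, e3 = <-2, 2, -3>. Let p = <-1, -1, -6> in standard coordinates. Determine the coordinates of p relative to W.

<1, 0, 1>

[p]_W is the unique c with M c = p, where M has columns e1, ..., e3.
Gaussian elimination on [M | p] yields c = (1, 0, 1).
Check: e1 + 0·e2 + e3 = <-1, -1, -6>.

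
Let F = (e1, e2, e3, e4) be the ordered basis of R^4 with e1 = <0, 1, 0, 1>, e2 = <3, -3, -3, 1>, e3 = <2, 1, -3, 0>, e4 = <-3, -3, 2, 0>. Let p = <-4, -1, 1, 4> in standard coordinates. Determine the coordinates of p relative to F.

We seek scalars with c_1 e1 + ... + c_4 e4 = p; equivalently solve M c = p where the columns of M are e1, ..., e4.
Solving this 4x4 system gives c = (4, 0, 1, 2).
Check: 4e1 + 0·e2 + e3 + 2e4 = <-4, -1, 1, 4>.

<4, 0, 1, 2>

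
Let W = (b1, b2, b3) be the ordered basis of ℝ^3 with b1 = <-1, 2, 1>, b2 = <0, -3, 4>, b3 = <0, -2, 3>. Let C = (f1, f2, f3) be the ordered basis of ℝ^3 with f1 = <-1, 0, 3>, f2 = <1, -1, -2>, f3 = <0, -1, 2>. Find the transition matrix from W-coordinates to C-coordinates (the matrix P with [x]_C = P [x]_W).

Take x = bj: its W-coordinates are the j-th standard unit vector, so P e_j — column j of P — equals [bj]_C.
b1 = -f1 - 2f2 + 0·f3, giving column 1 = <-1, -2, 0>; repeating for each j gives P = [[-1, 2, 1], [-2, 2, 1], [0, 1, 1]].

[[-1, 2, 1], [-2, 2, 1], [0, 1, 1]]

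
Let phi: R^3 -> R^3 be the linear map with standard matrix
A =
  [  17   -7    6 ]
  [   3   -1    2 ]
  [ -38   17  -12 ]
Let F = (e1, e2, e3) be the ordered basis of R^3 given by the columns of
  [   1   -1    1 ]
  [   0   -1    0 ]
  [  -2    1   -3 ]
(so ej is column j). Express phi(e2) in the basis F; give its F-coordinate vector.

(-3, 0, -1)

Column 2 of [phi]_F is the F-coordinate vector of phi(e2).
In standard coordinates phi(e2) = A e2 = (-4, 0, 9).
Converting to F: (-4, 0, 9) = -3e1 + 0·e2 - e3, so the coordinate vector is (-3, 0, -1).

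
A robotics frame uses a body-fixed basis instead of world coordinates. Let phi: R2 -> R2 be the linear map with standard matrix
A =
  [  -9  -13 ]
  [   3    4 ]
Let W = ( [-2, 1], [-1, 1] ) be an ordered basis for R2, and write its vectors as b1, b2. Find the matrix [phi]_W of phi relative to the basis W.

The j-th column of [phi]_W is [phi(bj)]_W.
phi(b1) = A b1 = [5, -2] = -3b1 + b2, so column 1 is [-3, 1].
Repeating for b2 and assembling the columns gives [[-3, 3], [1, -2]].

[[-3, 3], [1, -2]]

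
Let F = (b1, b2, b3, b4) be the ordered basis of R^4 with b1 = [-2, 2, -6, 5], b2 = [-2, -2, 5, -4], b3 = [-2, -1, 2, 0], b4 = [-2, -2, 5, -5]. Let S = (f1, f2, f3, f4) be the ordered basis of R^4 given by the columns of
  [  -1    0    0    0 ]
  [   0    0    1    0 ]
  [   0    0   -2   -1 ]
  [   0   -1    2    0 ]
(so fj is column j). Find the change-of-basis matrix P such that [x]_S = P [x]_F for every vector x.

Column j of P is [bj]_S, since P maps F-coordinates to S-coordinates.
Expressing b1 in S: b1 = 2f1 - f2 + 2f3 + 2f4, so column 1 of P is [2, -1, 2, 2].
Doing the same for each bj gives P = [[2, 2, 2, 2], [-1, 0, -2, 1], [2, -2, -1, -2], [2, -1, 0, -1]].

[[2, 2, 2, 2], [-1, 0, -2, 1], [2, -2, -1, -2], [2, -1, 0, -1]]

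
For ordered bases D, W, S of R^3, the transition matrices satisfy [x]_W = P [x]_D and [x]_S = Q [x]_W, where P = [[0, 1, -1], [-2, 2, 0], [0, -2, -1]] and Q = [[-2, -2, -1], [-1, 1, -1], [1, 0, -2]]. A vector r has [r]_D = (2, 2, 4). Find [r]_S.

First [r]_W = P [r]_D = (-2, 0, -8).
Then [r]_S = Q [r]_W = (12, 10, 14).

(12, 10, 14)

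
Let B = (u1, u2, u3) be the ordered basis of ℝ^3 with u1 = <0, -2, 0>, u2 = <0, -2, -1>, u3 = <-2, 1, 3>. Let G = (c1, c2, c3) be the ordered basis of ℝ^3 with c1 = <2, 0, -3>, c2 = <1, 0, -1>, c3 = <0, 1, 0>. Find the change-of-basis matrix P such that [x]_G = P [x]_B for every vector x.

Let M have columns uj and N have columns cj. Then for every x, N [x]_G = x = M [x]_B, so P = N^(-1) M.
Since det N = -1, N^(-1) has integer entries; multiplying gives P = [[0, 1, -1], [0, -2, 0], [-2, -2, 1]].

[[0, 1, -1], [0, -2, 0], [-2, -2, 1]]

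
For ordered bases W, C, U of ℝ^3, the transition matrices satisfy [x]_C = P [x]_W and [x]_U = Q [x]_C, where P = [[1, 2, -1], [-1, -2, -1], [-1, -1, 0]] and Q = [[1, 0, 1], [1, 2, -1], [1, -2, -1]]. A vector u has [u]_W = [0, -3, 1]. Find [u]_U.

[-4, 0, -20]

Apply P to get C-coordinates [-7, 5, 3], then Q to get U-coordinates.
The result is [u]_U = [-4, 0, -20].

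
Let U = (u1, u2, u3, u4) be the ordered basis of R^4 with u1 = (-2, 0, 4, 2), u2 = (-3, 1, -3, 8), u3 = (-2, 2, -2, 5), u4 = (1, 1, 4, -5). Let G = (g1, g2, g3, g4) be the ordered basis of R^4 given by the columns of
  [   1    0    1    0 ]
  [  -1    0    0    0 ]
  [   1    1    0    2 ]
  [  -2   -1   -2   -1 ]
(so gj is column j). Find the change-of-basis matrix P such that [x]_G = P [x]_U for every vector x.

Let M have columns uj and N have columns gj. Then for every x, N [x]_G = x = M [x]_U, so P = N^(-1) M.
Since det N = -1, N^(-1) has integer entries; multiplying gives P = [[0, -1, -2, -1], [0, -2, -2, 1], [-2, -2, 0, 2], [2, 0, 1, 2]].

[[0, -1, -2, -1], [0, -2, -2, 1], [-2, -2, 0, 2], [2, 0, 1, 2]]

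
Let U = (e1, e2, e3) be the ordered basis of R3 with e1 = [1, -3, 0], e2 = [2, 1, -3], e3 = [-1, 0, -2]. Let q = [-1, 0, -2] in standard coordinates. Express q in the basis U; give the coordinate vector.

We seek scalars with c_1 e1 + ... + c_3 e3 = q; equivalently solve M c = q where the columns of M are e1, ..., e3.
Gaussian elimination on [M | q] yields c = (0, 0, 1).
Check: 0·e1 + 0·e2 + e3 = [-1, 0, -2].

[0, 0, 1]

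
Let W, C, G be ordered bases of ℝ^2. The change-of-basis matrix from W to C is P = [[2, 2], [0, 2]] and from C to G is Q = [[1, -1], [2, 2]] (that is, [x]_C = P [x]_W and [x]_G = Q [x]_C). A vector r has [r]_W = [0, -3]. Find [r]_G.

Composing the changes, [r]_G = Q P [r]_W.
Q P = [[2, 0], [4, 8]]; applying this to [0, -3] gives [0, -24].

[0, -24]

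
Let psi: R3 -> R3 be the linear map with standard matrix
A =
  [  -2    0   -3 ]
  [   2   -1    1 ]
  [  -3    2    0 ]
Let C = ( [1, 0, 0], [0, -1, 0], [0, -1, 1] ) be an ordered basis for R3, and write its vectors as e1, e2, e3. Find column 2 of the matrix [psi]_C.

Column 2 of [psi]_C is the C-coordinate vector of psi(e2).
In standard coordinates psi(e2) = A e2 = [0, 1, -2].
Converting to C: [0, 1, -2] = 0·e1 + e2 - 2e3, so the coordinate vector is [0, 1, -2].

[0, 1, -2]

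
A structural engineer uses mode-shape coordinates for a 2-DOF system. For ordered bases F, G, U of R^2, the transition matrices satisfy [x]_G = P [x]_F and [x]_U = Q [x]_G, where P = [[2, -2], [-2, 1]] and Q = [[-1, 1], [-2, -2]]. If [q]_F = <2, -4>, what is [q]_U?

<-20, -8>

Composing the changes, [q]_U = Q P [q]_F.
Q P = [[-4, 3], [0, 2]]; applying this to <2, -4> gives <-20, -8>.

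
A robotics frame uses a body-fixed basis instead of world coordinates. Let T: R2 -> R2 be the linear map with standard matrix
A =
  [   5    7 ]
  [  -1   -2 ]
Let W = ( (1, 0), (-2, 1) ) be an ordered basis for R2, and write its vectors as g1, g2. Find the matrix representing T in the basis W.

With P the matrix whose columns are g1, g2, [T]_W = P^(-1) A P.
Column by column: T(g1) = A g1 = (5, -1); its W-coordinates (3, -1) give column 1.
Continuing for each basis vector yields [T]_W = [[3, -3], [-1, 0]].

[[3, -3], [-1, 0]]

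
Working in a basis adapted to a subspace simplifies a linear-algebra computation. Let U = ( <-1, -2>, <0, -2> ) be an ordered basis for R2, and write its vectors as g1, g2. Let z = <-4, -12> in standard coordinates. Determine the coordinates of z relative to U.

Write z = c_1 g1 + c_2 g2 and solve for the c_i.
System: -c_1 + 0c_2 = -4, -2c_1 - 2c_2 = -12; solving gives c_1 = 4, c_2 = 2.
Check: 4g1 + 2g2 = <-4, -12>.

<4, 2>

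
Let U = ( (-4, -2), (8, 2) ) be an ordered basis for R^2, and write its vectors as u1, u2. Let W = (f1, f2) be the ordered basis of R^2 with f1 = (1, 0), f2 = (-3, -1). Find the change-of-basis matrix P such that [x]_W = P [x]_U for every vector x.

Take x = uj: its U-coordinates are the j-th standard unit vector, so P e_j — column j of P — equals [uj]_W.
u1 = 2f1 + 2f2, giving column 1 = (2, 2); repeating for each j gives P = [[2, 2], [2, -2]].

[[2, 2], [2, -2]]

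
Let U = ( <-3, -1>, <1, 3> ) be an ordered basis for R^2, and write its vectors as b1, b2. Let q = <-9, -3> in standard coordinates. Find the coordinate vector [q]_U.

[q]_U is the unique c with M c = q, where M has columns b1, b2.
System: -3c_1 + c_2 = -9, -c_1 + 3c_2 = -3; solving gives c_1 = 3, c_2 = 0.
Check: 3b1 + 0·b2 = <-9, -3>.

<3, 0>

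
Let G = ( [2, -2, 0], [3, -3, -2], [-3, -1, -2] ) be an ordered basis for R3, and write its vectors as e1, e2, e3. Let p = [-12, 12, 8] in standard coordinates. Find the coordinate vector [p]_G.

We seek scalars with c_1 e1 + ... + c_3 e3 = p; equivalently solve M c = p where the columns of M are e1, ..., e3.
Row-reducing the augmented matrix [M | p] gives c = (0, -4, 0).
Check: 0·e1 - 4e2 + 0·e3 = [-12, 12, 8].

[0, -4, 0]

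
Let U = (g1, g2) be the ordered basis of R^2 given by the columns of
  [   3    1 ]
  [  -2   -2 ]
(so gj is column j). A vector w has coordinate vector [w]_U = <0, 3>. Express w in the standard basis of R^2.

<3, -6>

The coordinates say w = 0·g1 + 3g2; adding the scaled basis vectors gives <3, -6>.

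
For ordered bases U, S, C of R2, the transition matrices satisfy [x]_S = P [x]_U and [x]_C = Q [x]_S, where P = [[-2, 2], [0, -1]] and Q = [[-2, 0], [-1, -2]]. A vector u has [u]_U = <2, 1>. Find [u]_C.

<4, 4>

Apply P to get S-coordinates <-2, -1>, then Q to get C-coordinates.
The result is [u]_C = <4, 4>.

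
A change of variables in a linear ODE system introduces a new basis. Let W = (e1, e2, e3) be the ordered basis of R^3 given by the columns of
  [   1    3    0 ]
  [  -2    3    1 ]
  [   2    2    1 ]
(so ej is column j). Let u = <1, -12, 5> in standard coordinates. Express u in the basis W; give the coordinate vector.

<4, -1, -1>

[u]_W is the unique c with M c = u, where M has columns e1, ..., e3.
Solving this 3x3 system gives c = (4, -1, -1).
Check: 4e1 - e2 - e3 = <1, -12, 5>.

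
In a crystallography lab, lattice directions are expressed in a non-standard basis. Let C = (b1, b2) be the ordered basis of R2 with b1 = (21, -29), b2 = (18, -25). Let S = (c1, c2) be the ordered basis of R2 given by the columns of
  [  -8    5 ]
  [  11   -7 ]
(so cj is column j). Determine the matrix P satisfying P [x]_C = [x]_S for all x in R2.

Let M have columns bj and N have columns cj. Then for every x, N [x]_S = x = M [x]_C, so P = N^(-1) M.
Since det N = 1, N^(-1) has integer entries; multiplying gives P = [[-2, -1], [1, 2]].

[[-2, -1], [1, 2]]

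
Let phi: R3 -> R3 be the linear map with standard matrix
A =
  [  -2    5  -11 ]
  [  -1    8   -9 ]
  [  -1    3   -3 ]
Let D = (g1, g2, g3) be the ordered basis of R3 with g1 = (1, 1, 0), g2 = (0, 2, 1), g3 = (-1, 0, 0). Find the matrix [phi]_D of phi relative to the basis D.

With P the matrix whose columns are g1, ..., g3, [phi]_D = P^(-1) A P.
Column by column: phi(g1) = A g1 = (3, 7, 2); its D-coordinates (3, 2, 0) give column 1.
Continuing for each basis vector yields [phi]_D = [[3, 1, -1], [2, 3, 1], [0, 2, -3]].

[[3, 1, -1], [2, 3, 1], [0, 2, -3]]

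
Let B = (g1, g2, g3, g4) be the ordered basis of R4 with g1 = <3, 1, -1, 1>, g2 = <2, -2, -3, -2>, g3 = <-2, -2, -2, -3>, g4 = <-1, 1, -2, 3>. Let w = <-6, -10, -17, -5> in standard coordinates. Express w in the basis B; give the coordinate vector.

[w]_B is the unique c with M c = w, where M has columns g1, ..., g4.
Gaussian elimination on [M | w] yields c = (-3, 4, 1, 3).
Check: -3g1 + 4g2 + g3 + 3g4 = <-6, -10, -17, -5>.

<-3, 4, 1, 3>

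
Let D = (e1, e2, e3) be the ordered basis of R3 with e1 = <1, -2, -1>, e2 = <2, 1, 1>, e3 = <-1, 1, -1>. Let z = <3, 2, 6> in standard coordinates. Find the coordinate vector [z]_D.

[z]_D is the unique c with M c = z, where M has columns e1, ..., e3.
Row-reducing the augmented matrix [M | z] gives c = (-2, 1, -3).
Check: -2e1 + e2 - 3e3 = <3, 2, 6>.

<-2, 1, -3>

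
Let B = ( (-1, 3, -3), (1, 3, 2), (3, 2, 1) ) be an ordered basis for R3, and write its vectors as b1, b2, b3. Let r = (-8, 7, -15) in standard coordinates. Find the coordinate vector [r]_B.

Write r = c_1 b1 + ... + c_3 b3 and solve for the c_i.
Gaussian elimination on [M | r] yields c = (4, -1, -1).
Check: 4b1 - b2 - b3 = (-8, 7, -15).

(4, -1, -1)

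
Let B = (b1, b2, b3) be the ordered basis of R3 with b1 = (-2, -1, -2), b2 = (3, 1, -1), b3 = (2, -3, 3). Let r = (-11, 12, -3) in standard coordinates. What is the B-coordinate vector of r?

Write r = c_1 b1 + ... + c_3 b3 and solve for the c_i.
Gaussian elimination on [M | r] yields c = (-3, -3, -4).
Check: -3b1 - 3b2 - 4b3 = (-11, 12, -3).

(-3, -3, -4)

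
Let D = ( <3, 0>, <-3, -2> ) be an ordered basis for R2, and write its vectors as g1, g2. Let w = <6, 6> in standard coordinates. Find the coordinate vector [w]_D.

[w]_D is the unique c with M c = w, where M has columns g1, g2.
System: 3c_1 - 3c_2 = 6, 0c_1 - 2c_2 = 6; solving gives c_1 = -1, c_2 = -3.
Check: -g1 - 3g2 = <6, 6>.

<-1, -3>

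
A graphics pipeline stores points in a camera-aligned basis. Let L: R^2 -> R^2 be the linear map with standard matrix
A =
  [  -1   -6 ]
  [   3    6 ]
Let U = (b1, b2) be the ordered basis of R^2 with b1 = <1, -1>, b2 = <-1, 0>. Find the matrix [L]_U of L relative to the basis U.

[[3, 3], [-2, 2]]

Let P have columns b1, b2. Then [L]_U = P^(-1) A P.
Here det P = -1, so P^(-1) is integer; computing A P first and then P^(-1)(A P) gives [[3, 3], [-2, 2]].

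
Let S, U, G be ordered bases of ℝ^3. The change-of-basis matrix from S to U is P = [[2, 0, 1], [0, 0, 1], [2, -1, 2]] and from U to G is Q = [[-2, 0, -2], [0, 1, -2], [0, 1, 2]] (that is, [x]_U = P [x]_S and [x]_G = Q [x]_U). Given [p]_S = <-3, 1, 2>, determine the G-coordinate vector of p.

First [p]_U = P [p]_S = <-4, 2, -3>.
Then [p]_G = Q [p]_U = <14, 8, -4>.

<14, 8, -4>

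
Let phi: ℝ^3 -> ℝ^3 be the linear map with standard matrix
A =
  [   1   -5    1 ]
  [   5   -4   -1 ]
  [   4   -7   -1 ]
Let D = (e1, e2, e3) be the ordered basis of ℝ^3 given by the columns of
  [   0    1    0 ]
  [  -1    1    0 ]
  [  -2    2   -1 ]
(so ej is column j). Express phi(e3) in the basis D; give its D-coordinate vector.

[-2, -1, 1]

Compute phi(e3) = A e3 = [-1, 1, 1] in standard coordinates.
Then write this in D-coordinates: solve for y in y_1 e1 + ... + y_3 e3 = [-1, 1, 1].
This gives y = [-2, -1, 1], which is column 3 of [phi]_D.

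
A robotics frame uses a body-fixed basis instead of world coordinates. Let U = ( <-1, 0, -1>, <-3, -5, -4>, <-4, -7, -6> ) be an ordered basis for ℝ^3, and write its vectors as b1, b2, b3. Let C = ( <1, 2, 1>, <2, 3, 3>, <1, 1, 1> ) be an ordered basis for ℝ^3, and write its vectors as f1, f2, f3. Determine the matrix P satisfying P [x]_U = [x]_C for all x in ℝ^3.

Let M have columns bj and N have columns fj. Then for every x, N [x]_C = x = M [x]_U, so P = N^(-1) M.
Since det N = 1, N^(-1) has integer entries; multiplying gives P = [[1, -1, -1], [0, -1, -2], [-2, 0, 1]].

[[1, -1, -1], [0, -1, -2], [-2, 0, 1]]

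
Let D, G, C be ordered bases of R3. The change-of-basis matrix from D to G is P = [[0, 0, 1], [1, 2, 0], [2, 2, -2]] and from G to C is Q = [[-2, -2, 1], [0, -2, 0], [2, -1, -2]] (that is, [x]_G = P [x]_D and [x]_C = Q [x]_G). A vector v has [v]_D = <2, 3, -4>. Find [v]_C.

Composing the changes, [v]_C = Q P [v]_D.
Q P = [[0, -2, -4], [-2, -4, 0], [-5, -6, 6]]; applying this to <2, 3, -4> gives <10, -16, -52>.

<10, -16, -52>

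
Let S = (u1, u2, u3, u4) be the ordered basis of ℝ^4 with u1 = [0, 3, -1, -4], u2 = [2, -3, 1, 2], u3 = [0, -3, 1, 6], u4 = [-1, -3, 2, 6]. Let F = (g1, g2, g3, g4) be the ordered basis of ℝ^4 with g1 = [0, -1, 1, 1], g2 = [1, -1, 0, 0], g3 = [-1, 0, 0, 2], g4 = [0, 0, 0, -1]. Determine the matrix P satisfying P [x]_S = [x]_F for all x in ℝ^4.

Let M have columns uj and N have columns gj. Then for every x, N [x]_F = x = M [x]_S, so P = N^(-1) M.
Since det N = 1, N^(-1) has integer entries; multiplying gives P = [[-1, 1, 1, 2], [-2, 2, 2, 1], [-2, 0, 2, 2], [-1, -1, -1, 0]].

[[-1, 1, 1, 2], [-2, 2, 2, 1], [-2, 0, 2, 2], [-1, -1, -1, 0]]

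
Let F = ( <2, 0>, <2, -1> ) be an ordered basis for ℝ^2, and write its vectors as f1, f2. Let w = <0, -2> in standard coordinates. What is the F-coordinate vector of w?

<-2, 2>

We seek scalars with c_1 f1 + c_2 f2 = w; equivalently solve M c = w where the columns of M are f1, f2.
System: 2c_1 + 2c_2 = 0, 0c_1 - c_2 = -2; solving gives c_1 = -2, c_2 = 2.
Check: -2f1 + 2f2 = <0, -2>.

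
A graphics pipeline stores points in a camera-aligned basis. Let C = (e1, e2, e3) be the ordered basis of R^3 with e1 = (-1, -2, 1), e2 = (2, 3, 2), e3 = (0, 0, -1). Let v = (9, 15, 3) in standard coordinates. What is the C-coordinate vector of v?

We seek scalars with c_1 e1 + ... + c_3 e3 = v; equivalently solve M c = v where the columns of M are e1, ..., e3.
Gaussian elimination on [M | v] yields c = (-3, 3, 0).
Check: -3e1 + 3e2 + 0·e3 = (9, 15, 3).

(-3, 3, 0)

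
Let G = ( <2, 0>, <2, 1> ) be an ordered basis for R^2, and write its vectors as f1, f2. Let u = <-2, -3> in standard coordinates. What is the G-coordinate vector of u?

<2, -3>

We seek scalars with c_1 f1 + c_2 f2 = u; equivalently solve M c = u where the columns of M are f1, f2.
System: 2c_1 + 2c_2 = -2, 0c_1 + c_2 = -3; solving gives c_1 = 2, c_2 = -3.
Check: 2f1 - 3f2 = <-2, -3>.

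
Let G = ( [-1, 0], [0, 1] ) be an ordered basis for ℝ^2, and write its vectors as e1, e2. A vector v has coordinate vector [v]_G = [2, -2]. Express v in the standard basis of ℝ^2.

[-2, -2]

The coordinates say v = 2e1 - 2e2; adding the scaled basis vectors gives [-2, -2].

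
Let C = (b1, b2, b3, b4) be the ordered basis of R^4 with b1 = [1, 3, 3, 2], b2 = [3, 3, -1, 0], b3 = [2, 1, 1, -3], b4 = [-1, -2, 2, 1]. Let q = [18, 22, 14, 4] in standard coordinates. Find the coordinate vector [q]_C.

[q]_C is the unique c with M c = q, where M has columns b1, ..., b4.
Row-reducing the augmented matrix [M | q] gives c = (4, 4, 2, 2).
Check: 4b1 + 4b2 + 2b3 + 2b4 = [18, 22, 14, 4].

[4, 4, 2, 2]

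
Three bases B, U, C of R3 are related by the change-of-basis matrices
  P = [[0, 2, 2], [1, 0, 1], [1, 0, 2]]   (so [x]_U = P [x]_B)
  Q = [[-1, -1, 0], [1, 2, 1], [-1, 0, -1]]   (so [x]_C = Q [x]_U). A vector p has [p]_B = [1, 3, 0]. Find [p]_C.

Composing the changes, [p]_C = Q P [p]_B.
Q P = [[-1, -2, -3], [3, 2, 6], [-1, -2, -4]]; applying this to [1, 3, 0] gives [-7, 9, -7].

[-7, 9, -7]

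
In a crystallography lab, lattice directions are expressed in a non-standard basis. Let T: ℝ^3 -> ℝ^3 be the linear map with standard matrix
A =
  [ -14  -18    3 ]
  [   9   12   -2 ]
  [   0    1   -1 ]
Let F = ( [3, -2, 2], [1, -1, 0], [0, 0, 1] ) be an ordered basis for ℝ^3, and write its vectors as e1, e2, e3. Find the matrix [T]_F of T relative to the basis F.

The j-th column of [T]_F is [T(ej)]_F.
T(e1) = A e1 = [0, -1, -4] = -e1 + 3e2 - 2e3, so column 1 is [-1, 3, -2].
Repeating for e2, e3 and assembling the columns gives [[-1, 1, 1], [3, 1, 0], [-2, -3, -3]].

[[-1, 1, 1], [3, 1, 0], [-2, -3, -3]]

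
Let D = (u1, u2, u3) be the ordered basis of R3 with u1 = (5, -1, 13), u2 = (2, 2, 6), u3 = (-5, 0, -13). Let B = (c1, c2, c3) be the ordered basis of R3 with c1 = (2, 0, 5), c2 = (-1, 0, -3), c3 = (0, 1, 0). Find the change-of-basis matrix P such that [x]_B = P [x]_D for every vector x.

Let M have columns uj and N have columns cj. Then for every x, N [x]_B = x = M [x]_D, so P = N^(-1) M.
Since det N = 1, N^(-1) has integer entries; multiplying gives P = [[2, 0, -2], [-1, -2, 1], [-1, 2, 0]].

[[2, 0, -2], [-1, -2, 1], [-1, 2, 0]]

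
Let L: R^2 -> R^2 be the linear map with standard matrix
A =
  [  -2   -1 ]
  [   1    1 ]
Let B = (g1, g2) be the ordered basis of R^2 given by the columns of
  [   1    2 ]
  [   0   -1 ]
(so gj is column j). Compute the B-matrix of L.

[[0, -1], [-1, -1]]

With P the matrix whose columns are g1, g2, [L]_B = P^(-1) A P.
Column by column: L(g1) = A g1 = (-2, 1); its B-coordinates (0, -1) give column 1.
Continuing for each basis vector yields [L]_B = [[0, -1], [-1, -1]].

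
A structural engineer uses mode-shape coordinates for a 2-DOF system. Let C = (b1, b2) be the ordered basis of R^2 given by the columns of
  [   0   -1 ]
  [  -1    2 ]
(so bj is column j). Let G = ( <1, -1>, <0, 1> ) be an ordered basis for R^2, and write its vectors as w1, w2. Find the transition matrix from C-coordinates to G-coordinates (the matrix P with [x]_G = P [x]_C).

[[0, -1], [-1, 1]]

Column j of P is [bj]_G, since P maps C-coordinates to G-coordinates.
Expressing b1 in G: b1 = 0·w1 - w2, so column 1 of P is <0, -1>.
Doing the same for each bj gives P = [[0, -1], [-1, 1]].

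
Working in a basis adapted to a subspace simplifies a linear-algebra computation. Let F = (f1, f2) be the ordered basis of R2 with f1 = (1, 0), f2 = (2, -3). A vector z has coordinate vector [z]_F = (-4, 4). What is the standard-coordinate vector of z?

(4, -12)

By definition z = -4f1 + 4f2.
Summing componentwise gives (4, -12).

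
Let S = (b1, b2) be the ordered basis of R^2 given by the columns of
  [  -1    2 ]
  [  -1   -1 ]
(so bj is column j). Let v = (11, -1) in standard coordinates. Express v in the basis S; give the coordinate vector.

(-3, 4)

We seek scalars with c_1 b1 + c_2 b2 = v; equivalently solve M c = v where the columns of M are b1, b2.
System: -c_1 + 2c_2 = 11, -c_1 - c_2 = -1; solving gives c_1 = -3, c_2 = 4.
Check: -3b1 + 4b2 = (11, -1).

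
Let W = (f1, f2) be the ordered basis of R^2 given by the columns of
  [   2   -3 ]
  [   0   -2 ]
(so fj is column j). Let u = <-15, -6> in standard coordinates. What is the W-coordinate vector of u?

<-3, 3>

[u]_W is the unique c with M c = u, where M has columns f1, f2.
System: 2c_1 - 3c_2 = -15, 0c_1 - 2c_2 = -6; solving gives c_1 = -3, c_2 = 3.
Check: -3f1 + 3f2 = <-15, -6>.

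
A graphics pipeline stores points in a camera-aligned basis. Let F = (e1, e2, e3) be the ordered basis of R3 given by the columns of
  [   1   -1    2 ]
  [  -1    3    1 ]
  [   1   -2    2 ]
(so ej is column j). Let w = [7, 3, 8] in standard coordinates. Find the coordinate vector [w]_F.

[-2, -1, 4]

[w]_F is the unique c with M c = w, where M has columns e1, ..., e3.
Gaussian elimination on [M | w] yields c = (-2, -1, 4).
Check: -2e1 - e2 + 4e3 = [7, 3, 8].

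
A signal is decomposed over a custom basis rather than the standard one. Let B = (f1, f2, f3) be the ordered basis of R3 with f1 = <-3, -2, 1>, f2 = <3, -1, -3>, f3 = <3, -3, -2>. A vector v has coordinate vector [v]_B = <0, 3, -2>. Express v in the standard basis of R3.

<3, 3, -5>

The coordinates say v = 0·f1 + 3f2 - 2f3; adding the scaled basis vectors gives <3, 3, -5>.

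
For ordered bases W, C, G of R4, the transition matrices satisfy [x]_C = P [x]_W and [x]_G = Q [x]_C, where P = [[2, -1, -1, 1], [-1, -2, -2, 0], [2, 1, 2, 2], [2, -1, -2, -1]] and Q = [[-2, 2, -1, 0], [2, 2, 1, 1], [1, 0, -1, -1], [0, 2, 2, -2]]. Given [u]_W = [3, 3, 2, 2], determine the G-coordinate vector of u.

First [u]_C = P [u]_W = [3, -13, 17, -3].
Then [u]_G = Q [u]_C = [-49, -6, -11, 14].

[-49, -6, -11, 14]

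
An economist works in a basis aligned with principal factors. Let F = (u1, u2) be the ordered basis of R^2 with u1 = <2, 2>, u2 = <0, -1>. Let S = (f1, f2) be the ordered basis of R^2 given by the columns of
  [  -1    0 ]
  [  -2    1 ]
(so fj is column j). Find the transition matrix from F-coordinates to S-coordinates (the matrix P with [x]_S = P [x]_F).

[[-2, 0], [-2, -1]]

Column j of P is [uj]_S, since P maps F-coordinates to S-coordinates.
Expressing u1 in S: u1 = -2f1 - 2f2, so column 1 of P is <-2, -2>.
Doing the same for each uj gives P = [[-2, 0], [-2, -1]].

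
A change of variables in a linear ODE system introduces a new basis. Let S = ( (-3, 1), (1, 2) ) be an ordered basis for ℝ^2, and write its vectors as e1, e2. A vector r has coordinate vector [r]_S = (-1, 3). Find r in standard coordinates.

(6, 5)

r = M [r]_S, where M has columns e1, e2.
Carrying out the matrix-vector product, r = (6, 5).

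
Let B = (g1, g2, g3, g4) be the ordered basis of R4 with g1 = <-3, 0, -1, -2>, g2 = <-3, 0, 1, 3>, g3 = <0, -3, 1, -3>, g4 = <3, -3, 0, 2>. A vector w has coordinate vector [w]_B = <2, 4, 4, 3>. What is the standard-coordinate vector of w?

w = M [w]_B, where M has columns g1, ..., g4.
Carrying out the matrix-vector product, w = <-9, -21, 6, 2>.

<-9, -21, 6, 2>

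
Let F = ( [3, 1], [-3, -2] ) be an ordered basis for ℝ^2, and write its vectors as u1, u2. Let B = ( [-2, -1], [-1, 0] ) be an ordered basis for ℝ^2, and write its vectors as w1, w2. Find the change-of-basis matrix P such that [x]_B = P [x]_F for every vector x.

Column j of P is [uj]_B, since P maps F-coordinates to B-coordinates.
Expressing u1 in B: u1 = -w1 - w2, so column 1 of P is [-1, -1].
Doing the same for each uj gives P = [[-1, 2], [-1, -1]].

[[-1, 2], [-1, -1]]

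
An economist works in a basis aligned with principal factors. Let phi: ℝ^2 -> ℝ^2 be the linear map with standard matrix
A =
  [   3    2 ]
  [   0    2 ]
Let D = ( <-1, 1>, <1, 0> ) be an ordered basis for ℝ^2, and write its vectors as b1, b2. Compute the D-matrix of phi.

[[2, 0], [1, 3]]

The j-th column of [phi]_D is [phi(bj)]_D.
phi(b1) = A b1 = <-1, 2> = 2b1 + b2, so column 1 is <2, 1>.
Repeating for b2 and assembling the columns gives [[2, 0], [1, 3]].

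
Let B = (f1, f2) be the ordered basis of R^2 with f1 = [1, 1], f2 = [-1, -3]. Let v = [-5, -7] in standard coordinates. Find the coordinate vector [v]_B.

We seek scalars with c_1 f1 + c_2 f2 = v; equivalently solve M c = v where the columns of M are f1, f2.
System: c_1 - c_2 = -5, c_1 - 3c_2 = -7; solving gives c_1 = -4, c_2 = 1.
Check: -4f1 + f2 = [-5, -7].

[-4, 1]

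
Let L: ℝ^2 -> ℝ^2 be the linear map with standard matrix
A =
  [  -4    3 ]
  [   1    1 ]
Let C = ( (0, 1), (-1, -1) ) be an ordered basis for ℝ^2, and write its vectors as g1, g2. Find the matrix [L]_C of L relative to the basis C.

[[-2, -3], [-3, -1]]

Let P have columns g1, g2. Then [L]_C = P^(-1) A P.
Here det P = 1, so P^(-1) is integer; computing A P first and then P^(-1)(A P) gives [[-2, -3], [-3, -1]].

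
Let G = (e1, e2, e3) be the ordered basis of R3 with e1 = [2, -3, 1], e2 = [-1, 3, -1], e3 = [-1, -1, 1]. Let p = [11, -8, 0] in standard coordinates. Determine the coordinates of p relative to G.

[p]_G is the unique c with M c = p, where M has columns e1, ..., e3.
Row-reducing the augmented matrix [M | p] gives c = (3, -1, -4).
Check: 3e1 - e2 - 4e3 = [11, -8, 0].

[3, -1, -4]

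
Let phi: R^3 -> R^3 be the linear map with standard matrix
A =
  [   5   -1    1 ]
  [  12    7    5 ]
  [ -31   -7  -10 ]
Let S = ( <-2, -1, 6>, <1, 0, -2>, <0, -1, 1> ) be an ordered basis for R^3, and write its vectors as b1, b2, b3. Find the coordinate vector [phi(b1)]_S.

<2, 1, -1>

Compute phi(b1) = A b1 = <-3, -1, 9> in standard coordinates.
Then write this in S-coordinates: solve for y in y_1 b1 + ... + y_3 b3 = <-3, -1, 9>.
This gives y = <2, 1, -1>, which is column 1 of [phi]_S.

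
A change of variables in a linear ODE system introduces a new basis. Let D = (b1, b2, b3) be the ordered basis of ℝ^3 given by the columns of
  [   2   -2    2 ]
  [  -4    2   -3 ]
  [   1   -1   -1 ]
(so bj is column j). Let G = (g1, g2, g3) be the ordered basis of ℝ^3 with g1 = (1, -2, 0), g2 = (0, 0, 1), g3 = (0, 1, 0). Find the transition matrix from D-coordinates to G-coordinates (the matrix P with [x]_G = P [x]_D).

[[2, -2, 2], [1, -1, -1], [0, -2, 1]]

Take x = bj: its D-coordinates are the j-th standard unit vector, so P e_j — column j of P — equals [bj]_G.
b1 = 2g1 + g2 + 0·g3, giving column 1 = (2, 1, 0); repeating for each j gives P = [[2, -2, 2], [1, -1, -1], [0, -2, 1]].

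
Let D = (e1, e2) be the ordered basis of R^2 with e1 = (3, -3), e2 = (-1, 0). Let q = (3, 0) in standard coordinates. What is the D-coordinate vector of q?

Write q = c_1 e1 + c_2 e2 and solve for the c_i.
System: 3c_1 - c_2 = 3, -3c_1 + 0c_2 = 0; solving gives c_1 = 0, c_2 = -3.
Check: 0·e1 - 3e2 = (3, 0).

(0, -3)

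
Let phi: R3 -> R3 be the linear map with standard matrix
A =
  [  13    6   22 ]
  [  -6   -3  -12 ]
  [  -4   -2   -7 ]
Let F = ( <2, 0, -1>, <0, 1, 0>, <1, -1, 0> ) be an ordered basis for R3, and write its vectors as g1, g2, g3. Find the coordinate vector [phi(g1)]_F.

Column 1 of [phi]_F is the F-coordinate vector of phi(g1).
In standard coordinates phi(g1) = A g1 = <4, 0, -1>.
Converting to F: <4, 0, -1> = g1 + 2g2 + 2g3, so the coordinate vector is <1, 2, 2>.

<1, 2, 2>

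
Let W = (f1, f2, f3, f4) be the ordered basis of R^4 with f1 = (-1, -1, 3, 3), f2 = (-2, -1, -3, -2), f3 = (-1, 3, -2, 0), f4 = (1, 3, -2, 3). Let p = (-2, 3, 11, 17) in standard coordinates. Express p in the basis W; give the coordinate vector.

(4, -1, 1, 1)

[p]_W is the unique c with M c = p, where M has columns f1, ..., f4.
Row-reducing the augmented matrix [M | p] gives c = (4, -1, 1, 1).
Check: 4f1 - f2 + f3 + f4 = (-2, 3, 11, 17).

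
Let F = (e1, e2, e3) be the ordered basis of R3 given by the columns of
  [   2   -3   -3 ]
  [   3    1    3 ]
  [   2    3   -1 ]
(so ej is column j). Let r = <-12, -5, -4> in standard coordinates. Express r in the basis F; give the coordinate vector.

We seek scalars with c_1 e1 + ... + c_3 e3 = r; equivalently solve M c = r where the columns of M are e1, ..., e3.
Solving this 3x3 system gives c = (-3, 1, 1).
Check: -3e1 + e2 + e3 = <-12, -5, -4>.

<-3, 1, 1>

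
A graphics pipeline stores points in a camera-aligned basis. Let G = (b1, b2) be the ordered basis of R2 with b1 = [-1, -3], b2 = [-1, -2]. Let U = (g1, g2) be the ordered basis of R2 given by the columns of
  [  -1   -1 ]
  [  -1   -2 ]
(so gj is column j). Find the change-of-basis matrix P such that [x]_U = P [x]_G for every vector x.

[[-1, 0], [2, 1]]

Column j of P is [bj]_U, since P maps G-coordinates to U-coordinates.
Expressing b1 in U: b1 = -g1 + 2g2, so column 1 of P is [-1, 2].
Doing the same for each bj gives P = [[-1, 0], [2, 1]].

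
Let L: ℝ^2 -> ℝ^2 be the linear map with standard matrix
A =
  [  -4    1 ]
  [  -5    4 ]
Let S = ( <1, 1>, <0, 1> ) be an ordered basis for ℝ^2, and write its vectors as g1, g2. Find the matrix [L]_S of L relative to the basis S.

[[-3, 1], [2, 3]]

Let P have columns g1, g2. Then [L]_S = P^(-1) A P.
Here det P = 1, so P^(-1) is integer; computing A P first and then P^(-1)(A P) gives [[-3, 1], [2, 3]].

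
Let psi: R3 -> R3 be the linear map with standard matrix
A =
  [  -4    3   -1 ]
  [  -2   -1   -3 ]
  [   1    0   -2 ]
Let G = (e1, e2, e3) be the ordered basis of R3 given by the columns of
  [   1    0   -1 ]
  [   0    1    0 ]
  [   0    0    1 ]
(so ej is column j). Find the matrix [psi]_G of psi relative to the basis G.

The j-th column of [psi]_G is [psi(ej)]_G.
psi(e1) = A e1 = (-4, -2, 1) = -3e1 - 2e2 + e3, so column 1 is (-3, -2, 1).
Repeating for e2, e3 and assembling the columns gives [[-3, 3, 0], [-2, -1, -1], [1, 0, -3]].

[[-3, 3, 0], [-2, -1, -1], [1, 0, -3]]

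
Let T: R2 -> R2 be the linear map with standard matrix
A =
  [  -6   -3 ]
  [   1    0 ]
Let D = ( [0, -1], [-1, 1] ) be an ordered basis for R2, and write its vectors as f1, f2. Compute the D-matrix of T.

With P the matrix whose columns are f1, f2, [T]_D = P^(-1) A P.
Column by column: T(f1) = A f1 = [3, 0]; its D-coordinates [-3, -3] give column 1.
Continuing for each basis vector yields [T]_D = [[-3, -2], [-3, -3]].

[[-3, -2], [-3, -3]]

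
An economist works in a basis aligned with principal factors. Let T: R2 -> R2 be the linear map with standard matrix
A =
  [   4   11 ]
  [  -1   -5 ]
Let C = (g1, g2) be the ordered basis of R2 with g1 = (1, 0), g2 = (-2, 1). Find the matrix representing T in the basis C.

[[2, -3], [-1, -3]]

The j-th column of [T]_C is [T(gj)]_C.
T(g1) = A g1 = (4, -1) = 2g1 - g2, so column 1 is (2, -1).
Repeating for g2 and assembling the columns gives [[2, -3], [-1, -3]].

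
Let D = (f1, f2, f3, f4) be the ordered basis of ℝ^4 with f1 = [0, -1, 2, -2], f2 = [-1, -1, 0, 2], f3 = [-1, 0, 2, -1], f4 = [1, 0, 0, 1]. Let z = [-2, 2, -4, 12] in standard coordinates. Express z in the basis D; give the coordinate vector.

[-4, 2, 2, 2]

We seek scalars with c_1 f1 + ... + c_4 f4 = z; equivalently solve M c = z where the columns of M are f1, ..., f4.
Solving this 4x4 system gives c = (-4, 2, 2, 2).
Check: -4f1 + 2f2 + 2f3 + 2f4 = [-2, 2, -4, 12].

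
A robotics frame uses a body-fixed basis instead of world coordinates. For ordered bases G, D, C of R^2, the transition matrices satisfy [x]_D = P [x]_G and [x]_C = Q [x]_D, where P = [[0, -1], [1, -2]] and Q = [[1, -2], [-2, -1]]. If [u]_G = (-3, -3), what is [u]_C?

(-3, -9)

Composing the changes, [u]_C = Q P [u]_G.
Q P = [[-2, 3], [-1, 4]]; applying this to (-3, -3) gives (-3, -9).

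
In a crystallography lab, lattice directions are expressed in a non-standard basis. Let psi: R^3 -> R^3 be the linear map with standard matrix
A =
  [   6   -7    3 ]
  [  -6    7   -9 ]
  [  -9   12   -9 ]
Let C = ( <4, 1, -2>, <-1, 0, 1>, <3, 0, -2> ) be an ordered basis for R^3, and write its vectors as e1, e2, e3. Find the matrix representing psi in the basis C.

[[1, -3, 0], [2, 0, -3], [3, 3, 3]]

Let P have columns e1, ..., e3. Then [psi]_C = P^(-1) A P.
Here det P = 1, so P^(-1) is integer; computing A P first and then P^(-1)(A P) gives [[1, -3, 0], [2, 0, -3], [3, 3, 3]].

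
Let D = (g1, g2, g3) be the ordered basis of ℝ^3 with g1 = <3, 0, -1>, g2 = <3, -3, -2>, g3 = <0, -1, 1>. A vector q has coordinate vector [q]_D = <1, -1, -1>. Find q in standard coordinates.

<0, 4, 0>

q = M [q]_D, where M has columns g1, ..., g3.
Carrying out the matrix-vector product, q = <0, 4, 0>.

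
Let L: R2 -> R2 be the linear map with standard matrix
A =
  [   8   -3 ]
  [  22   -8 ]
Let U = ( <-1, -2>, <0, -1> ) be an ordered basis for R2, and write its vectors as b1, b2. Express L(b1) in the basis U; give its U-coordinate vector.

Compute L(b1) = A b1 = <-2, -6> in standard coordinates.
Then write this in U-coordinates: solve for y in y_1 b1 + y_2 b2 = <-2, -6>.
This gives y = <2, 2>, which is column 1 of [L]_U.

<2, 2>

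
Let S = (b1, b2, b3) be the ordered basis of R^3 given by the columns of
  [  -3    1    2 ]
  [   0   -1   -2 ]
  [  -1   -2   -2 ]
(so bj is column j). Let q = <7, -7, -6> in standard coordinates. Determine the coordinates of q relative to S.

<0, -1, 4>

[q]_S is the unique c with M c = q, where M has columns b1, ..., b3.
Solving this 3x3 system gives c = (0, -1, 4).
Check: 0·b1 - b2 + 4b3 = <7, -7, -6>.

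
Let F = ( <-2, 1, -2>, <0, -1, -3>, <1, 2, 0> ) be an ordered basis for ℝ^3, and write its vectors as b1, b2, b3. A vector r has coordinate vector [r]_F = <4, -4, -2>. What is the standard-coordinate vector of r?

r = M [r]_F, where M has columns b1, ..., b3.
Carrying out the matrix-vector product, r = <-10, 4, 4>.

<-10, 4, 4>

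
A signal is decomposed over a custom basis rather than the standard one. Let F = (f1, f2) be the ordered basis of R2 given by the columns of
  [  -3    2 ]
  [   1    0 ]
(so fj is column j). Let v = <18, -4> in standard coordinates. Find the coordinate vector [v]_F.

<-4, 3>

[v]_F is the unique c with M c = v, where M has columns f1, f2.
System: -3c_1 + 2c_2 = 18, c_1 + 0c_2 = -4; solving gives c_1 = -4, c_2 = 3.
Check: -4f1 + 3f2 = <18, -4>.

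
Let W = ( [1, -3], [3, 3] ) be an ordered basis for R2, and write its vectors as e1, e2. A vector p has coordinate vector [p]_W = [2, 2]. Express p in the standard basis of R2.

By definition p = 2e1 + 2e2.
Summing componentwise gives [8, 0].

[8, 0]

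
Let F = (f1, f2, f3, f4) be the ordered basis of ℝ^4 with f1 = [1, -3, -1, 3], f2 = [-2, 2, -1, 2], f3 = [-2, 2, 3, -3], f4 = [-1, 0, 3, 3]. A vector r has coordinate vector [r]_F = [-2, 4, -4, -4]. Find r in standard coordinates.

By definition r = -2f1 + 4f2 - 4f3 - 4f4.
Summing componentwise gives [2, 6, -26, 2].

[2, 6, -26, 2]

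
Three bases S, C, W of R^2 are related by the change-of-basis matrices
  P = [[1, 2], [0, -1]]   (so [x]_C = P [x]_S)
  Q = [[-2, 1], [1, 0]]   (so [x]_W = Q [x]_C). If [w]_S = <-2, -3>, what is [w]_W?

Apply P to get C-coordinates <-8, 3>, then Q to get W-coordinates.
The result is [w]_W = <19, -8>.

<19, -8>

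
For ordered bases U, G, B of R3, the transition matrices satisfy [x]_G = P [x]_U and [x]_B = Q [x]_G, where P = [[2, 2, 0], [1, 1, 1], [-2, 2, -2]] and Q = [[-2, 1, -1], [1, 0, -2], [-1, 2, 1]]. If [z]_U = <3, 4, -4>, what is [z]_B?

Composing the changes, [z]_B = Q P [z]_U.
Q P = [[-1, -5, 3], [6, -2, 4], [-2, 2, 0]]; applying this to <3, 4, -4> gives <-35, -6, 2>.

<-35, -6, 2>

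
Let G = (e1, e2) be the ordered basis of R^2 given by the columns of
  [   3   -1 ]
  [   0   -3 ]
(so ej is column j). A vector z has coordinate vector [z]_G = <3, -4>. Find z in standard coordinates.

By definition z = 3e1 - 4e2.
Summing componentwise gives <13, 12>.

<13, 12>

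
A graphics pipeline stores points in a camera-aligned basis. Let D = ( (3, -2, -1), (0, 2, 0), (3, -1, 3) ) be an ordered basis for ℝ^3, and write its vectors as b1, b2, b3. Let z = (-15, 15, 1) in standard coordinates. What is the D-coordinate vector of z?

(-4, 3, -1)

[z]_D is the unique c with M c = z, where M has columns b1, ..., b3.
Row-reducing the augmented matrix [M | z] gives c = (-4, 3, -1).
Check: -4b1 + 3b2 - b3 = (-15, 15, 1).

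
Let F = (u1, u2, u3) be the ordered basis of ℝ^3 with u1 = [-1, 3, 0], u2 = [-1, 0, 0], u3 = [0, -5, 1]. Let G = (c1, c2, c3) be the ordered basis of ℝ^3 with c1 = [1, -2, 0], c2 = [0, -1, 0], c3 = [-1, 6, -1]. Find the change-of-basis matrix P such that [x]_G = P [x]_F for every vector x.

Take x = uj: its F-coordinates are the j-th standard unit vector, so P e_j — column j of P — equals [uj]_G.
u1 = -c1 - c2 + 0·c3, giving column 1 = [-1, -1, 0]; repeating for each j gives P = [[-1, -1, -1], [-1, 2, 1], [0, 0, -1]].

[[-1, -1, -1], [-1, 2, 1], [0, 0, -1]]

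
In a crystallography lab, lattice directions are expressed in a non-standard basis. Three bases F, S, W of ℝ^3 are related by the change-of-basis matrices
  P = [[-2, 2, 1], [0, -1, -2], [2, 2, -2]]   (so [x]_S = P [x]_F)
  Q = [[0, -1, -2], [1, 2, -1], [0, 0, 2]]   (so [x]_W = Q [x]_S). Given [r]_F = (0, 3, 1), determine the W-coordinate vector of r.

Apply P to get S-coordinates (7, -5, 4), then Q to get W-coordinates.
The result is [r]_W = (-3, -7, 8).

(-3, -7, 8)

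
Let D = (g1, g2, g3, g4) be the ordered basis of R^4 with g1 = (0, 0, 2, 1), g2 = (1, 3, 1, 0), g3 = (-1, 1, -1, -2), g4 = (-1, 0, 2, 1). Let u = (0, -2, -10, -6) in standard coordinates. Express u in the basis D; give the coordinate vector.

(-2, -1, 1, -2)

[u]_D is the unique c with M c = u, where M has columns g1, ..., g4.
Solving this 4x4 system gives c = (-2, -1, 1, -2).
Check: -2g1 - g2 + g3 - 2g4 = (0, -2, -10, -6).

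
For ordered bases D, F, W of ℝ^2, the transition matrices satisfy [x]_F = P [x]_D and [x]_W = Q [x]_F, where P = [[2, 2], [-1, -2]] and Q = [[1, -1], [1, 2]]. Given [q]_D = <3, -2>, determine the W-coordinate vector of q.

<1, 4>

First [q]_F = P [q]_D = <2, 1>.
Then [q]_W = Q [q]_F = <1, 4>.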